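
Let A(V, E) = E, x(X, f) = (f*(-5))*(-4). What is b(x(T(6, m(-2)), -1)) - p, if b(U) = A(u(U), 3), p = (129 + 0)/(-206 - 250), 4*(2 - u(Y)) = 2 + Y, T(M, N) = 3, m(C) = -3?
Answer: 499/152 ≈ 3.2829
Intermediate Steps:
x(X, f) = 20*f (x(X, f) = -5*f*(-4) = 20*f)
u(Y) = 3/2 - Y/4 (u(Y) = 2 - (2 + Y)/4 = 2 + (-½ - Y/4) = 3/2 - Y/4)
p = -43/152 (p = 129/(-456) = 129*(-1/456) = -43/152 ≈ -0.28289)
b(U) = 3
b(x(T(6, m(-2)), -1)) - p = 3 - 1*(-43/152) = 3 + 43/152 = 499/152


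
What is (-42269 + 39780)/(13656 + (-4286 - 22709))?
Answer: 2489/13339 ≈ 0.18660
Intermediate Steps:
(-42269 + 39780)/(13656 + (-4286 - 22709)) = -2489/(13656 - 26995) = -2489/(-13339) = -2489*(-1/13339) = 2489/13339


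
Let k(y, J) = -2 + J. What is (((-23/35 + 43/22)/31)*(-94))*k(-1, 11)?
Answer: -422577/11935 ≈ -35.407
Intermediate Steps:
(((-23/35 + 43/22)/31)*(-94))*k(-1, 11) = (((-23/35 + 43/22)/31)*(-94))*(-2 + 11) = (((-23*1/35 + 43*(1/22))*(1/31))*(-94))*9 = (((-23/35 + 43/22)*(1/31))*(-94))*9 = (((999/770)*(1/31))*(-94))*9 = ((999/23870)*(-94))*9 = -46953/11935*9 = -422577/11935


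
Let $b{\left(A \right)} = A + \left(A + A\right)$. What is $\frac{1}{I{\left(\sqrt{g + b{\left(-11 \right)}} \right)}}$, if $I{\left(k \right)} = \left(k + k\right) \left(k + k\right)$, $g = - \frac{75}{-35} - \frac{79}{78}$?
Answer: $- \frac{273}{34802} \approx -0.0078444$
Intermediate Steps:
$g = \frac{617}{546}$ ($g = \left(-75\right) \left(- \frac{1}{35}\right) - \frac{79}{78} = \frac{15}{7} - \frac{79}{78} = \frac{617}{546} \approx 1.13$)
$b{\left(A \right)} = 3 A$ ($b{\left(A \right)} = A + 2 A = 3 A$)
$I{\left(k \right)} = 4 k^{2}$ ($I{\left(k \right)} = 2 k 2 k = 4 k^{2}$)
$\frac{1}{I{\left(\sqrt{g + b{\left(-11 \right)}} \right)}} = \frac{1}{4 \left(\sqrt{\frac{617}{546} + 3 \left(-11\right)}\right)^{2}} = \frac{1}{4 \left(\sqrt{\frac{617}{546} - 33}\right)^{2}} = \frac{1}{4 \left(\sqrt{- \frac{17401}{546}}\right)^{2}} = \frac{1}{4 \left(\frac{i \sqrt{9500946}}{546}\right)^{2}} = \frac{1}{4 \left(- \frac{17401}{546}\right)} = \frac{1}{- \frac{34802}{273}} = - \frac{273}{34802}$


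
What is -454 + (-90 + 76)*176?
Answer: -2918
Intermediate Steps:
-454 + (-90 + 76)*176 = -454 - 14*176 = -454 - 2464 = -2918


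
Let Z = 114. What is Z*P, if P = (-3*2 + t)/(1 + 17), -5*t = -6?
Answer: -152/5 ≈ -30.400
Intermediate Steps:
t = 6/5 (t = -⅕*(-6) = 6/5 ≈ 1.2000)
P = -4/15 (P = (-3*2 + 6/5)/(1 + 17) = (-6 + 6/5)/18 = -24/5*1/18 = -4/15 ≈ -0.26667)
Z*P = 114*(-4/15) = -152/5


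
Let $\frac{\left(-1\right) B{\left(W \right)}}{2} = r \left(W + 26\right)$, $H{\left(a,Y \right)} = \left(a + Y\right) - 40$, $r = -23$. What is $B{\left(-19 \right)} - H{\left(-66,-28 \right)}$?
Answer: $456$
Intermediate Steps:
$H{\left(a,Y \right)} = -40 + Y + a$ ($H{\left(a,Y \right)} = \left(Y + a\right) - 40 = -40 + Y + a$)
$B{\left(W \right)} = 1196 + 46 W$ ($B{\left(W \right)} = - 2 \left(- 23 \left(W + 26\right)\right) = - 2 \left(- 23 \left(26 + W\right)\right) = - 2 \left(-598 - 23 W\right) = 1196 + 46 W$)
$B{\left(-19 \right)} - H{\left(-66,-28 \right)} = \left(1196 + 46 \left(-19\right)\right) - \left(-40 - 28 - 66\right) = \left(1196 - 874\right) - -134 = 322 + 134 = 456$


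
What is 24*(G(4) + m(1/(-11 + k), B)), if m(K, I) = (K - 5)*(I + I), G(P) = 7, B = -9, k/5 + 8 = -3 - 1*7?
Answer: 235560/101 ≈ 2332.3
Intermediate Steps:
k = -90 (k = -40 + 5*(-3 - 1*7) = -40 + 5*(-3 - 7) = -40 + 5*(-10) = -40 - 50 = -90)
m(K, I) = 2*I*(-5 + K) (m(K, I) = (-5 + K)*(2*I) = 2*I*(-5 + K))
24*(G(4) + m(1/(-11 + k), B)) = 24*(7 + 2*(-9)*(-5 + 1/(-11 - 90))) = 24*(7 + 2*(-9)*(-5 + 1/(-101))) = 24*(7 + 2*(-9)*(-5 - 1/101)) = 24*(7 + 2*(-9)*(-506/101)) = 24*(7 + 9108/101) = 24*(9815/101) = 235560/101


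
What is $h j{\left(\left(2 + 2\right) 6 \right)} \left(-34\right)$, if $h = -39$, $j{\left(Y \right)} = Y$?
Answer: $31824$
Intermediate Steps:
$h j{\left(\left(2 + 2\right) 6 \right)} \left(-34\right) = - 39 \left(2 + 2\right) 6 \left(-34\right) = - 39 \cdot 4 \cdot 6 \left(-34\right) = \left(-39\right) 24 \left(-34\right) = \left(-936\right) \left(-34\right) = 31824$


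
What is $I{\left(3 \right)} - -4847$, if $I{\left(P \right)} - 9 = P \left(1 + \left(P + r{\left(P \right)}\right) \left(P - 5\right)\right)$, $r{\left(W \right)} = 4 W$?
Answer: $4769$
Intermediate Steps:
$I{\left(P \right)} = 9 + P \left(1 + 5 P \left(-5 + P\right)\right)$ ($I{\left(P \right)} = 9 + P \left(1 + \left(P + 4 P\right) \left(P - 5\right)\right) = 9 + P \left(1 + 5 P \left(-5 + P\right)\right)$)
$I{\left(3 \right)} - -4847 = \left(9 + 3 - 25 \cdot 3^{2} + 5 \cdot 3^{3}\right) - -4847 = \left(9 + 3 - 225 + 5 \cdot 27\right) + 4847 = \left(9 + 3 - 225 + 135\right) + 4847 = -78 + 4847 = 4769$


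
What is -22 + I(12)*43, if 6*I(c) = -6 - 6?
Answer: -108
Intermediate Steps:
I(c) = -2 (I(c) = (-6 - 6)/6 = (1/6)*(-12) = -2)
-22 + I(12)*43 = -22 - 2*43 = -22 - 86 = -108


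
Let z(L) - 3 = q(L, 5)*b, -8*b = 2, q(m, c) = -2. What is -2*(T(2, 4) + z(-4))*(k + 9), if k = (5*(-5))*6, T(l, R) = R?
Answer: 2115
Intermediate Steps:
k = -150 (k = -25*6 = -150)
b = -1/4 (b = -1/8*2 = -1/4 ≈ -0.25000)
z(L) = 7/2 (z(L) = 3 - 2*(-1/4) = 3 + 1/2 = 7/2)
-2*(T(2, 4) + z(-4))*(k + 9) = -2*(4 + 7/2)*(-150 + 9) = -15*(-141) = -2*(-2115/2) = 2115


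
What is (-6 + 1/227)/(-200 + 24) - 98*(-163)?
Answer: 638194609/39952 ≈ 15974.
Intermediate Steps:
(-6 + 1/227)/(-200 + 24) - 98*(-163) = (-6 + 1/227)/(-176) + 15974 = -1361/227*(-1/176) + 15974 = 1361/39952 + 15974 = 638194609/39952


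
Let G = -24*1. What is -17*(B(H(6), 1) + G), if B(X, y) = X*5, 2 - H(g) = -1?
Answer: 153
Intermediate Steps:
H(g) = 3 (H(g) = 2 - 1*(-1) = 2 + 1 = 3)
B(X, y) = 5*X
G = -24
-17*(B(H(6), 1) + G) = -17*(5*3 - 24) = -17*(15 - 24) = -17*(-9) = 153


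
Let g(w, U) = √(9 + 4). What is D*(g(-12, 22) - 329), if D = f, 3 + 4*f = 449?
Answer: -73367/2 + 223*√13/2 ≈ -36282.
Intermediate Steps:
f = 223/2 (f = -¾ + (¼)*449 = -¾ + 449/4 = 223/2 ≈ 111.50)
D = 223/2 ≈ 111.50
g(w, U) = √13
D*(g(-12, 22) - 329) = 223*(√13 - 329)/2 = 223*(-329 + √13)/2 = -73367/2 + 223*√13/2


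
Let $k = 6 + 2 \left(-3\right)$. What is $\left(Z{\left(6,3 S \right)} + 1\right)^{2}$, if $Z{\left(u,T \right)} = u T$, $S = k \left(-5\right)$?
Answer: $1$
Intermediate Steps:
$k = 0$ ($k = 6 - 6 = 0$)
$S = 0$ ($S = 0 \left(-5\right) = 0$)
$Z{\left(u,T \right)} = T u$
$\left(Z{\left(6,3 S \right)} + 1\right)^{2} = \left(3 \cdot 0 \cdot 6 + 1\right)^{2} = \left(0 \cdot 6 + 1\right)^{2} = \left(0 + 1\right)^{2} = 1^{2} = 1$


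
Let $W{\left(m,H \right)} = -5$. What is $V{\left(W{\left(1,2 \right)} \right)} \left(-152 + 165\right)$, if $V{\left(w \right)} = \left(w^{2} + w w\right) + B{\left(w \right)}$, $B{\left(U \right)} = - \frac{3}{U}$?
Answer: $\frac{3289}{5} \approx 657.8$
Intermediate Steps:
$V{\left(w \right)} = - \frac{3}{w} + 2 w^{2}$ ($V{\left(w \right)} = \left(w^{2} + w w\right) - \frac{3}{w} = \left(w^{2} + w^{2}\right) - \frac{3}{w} = 2 w^{2} - \frac{3}{w} = - \frac{3}{w} + 2 w^{2}$)
$V{\left(W{\left(1,2 \right)} \right)} \left(-152 + 165\right) = \frac{-3 + 2 \left(-5\right)^{3}}{-5} \left(-152 + 165\right) = - \frac{-3 + 2 \left(-125\right)}{5} \cdot 13 = - \frac{-3 - 250}{5} \cdot 13 = \left(- \frac{1}{5}\right) \left(-253\right) 13 = \frac{253}{5} \cdot 13 = \frac{3289}{5}$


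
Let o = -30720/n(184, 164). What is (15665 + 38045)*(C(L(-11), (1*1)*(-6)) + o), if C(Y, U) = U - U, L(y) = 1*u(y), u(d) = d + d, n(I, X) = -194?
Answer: 824985600/97 ≈ 8.5050e+6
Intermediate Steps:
u(d) = 2*d
L(y) = 2*y (L(y) = 1*(2*y) = 2*y)
o = 15360/97 (o = -30720/(-194) = -30720*(-1/194) = 15360/97 ≈ 158.35)
C(Y, U) = 0
(15665 + 38045)*(C(L(-11), (1*1)*(-6)) + o) = (15665 + 38045)*(0 + 15360/97) = 53710*(15360/97) = 824985600/97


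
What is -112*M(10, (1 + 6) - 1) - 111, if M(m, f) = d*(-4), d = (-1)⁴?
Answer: 337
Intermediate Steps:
d = 1
M(m, f) = -4 (M(m, f) = 1*(-4) = -4)
-112*M(10, (1 + 6) - 1) - 111 = -112*(-4) - 111 = 448 - 111 = 337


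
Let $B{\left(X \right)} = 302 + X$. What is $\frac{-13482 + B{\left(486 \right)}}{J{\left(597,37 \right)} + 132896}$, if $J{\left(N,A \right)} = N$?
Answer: $- \frac{12694}{133493} \approx -0.095091$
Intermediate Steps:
$\frac{-13482 + B{\left(486 \right)}}{J{\left(597,37 \right)} + 132896} = \frac{-13482 + \left(302 + 486\right)}{597 + 132896} = \frac{-13482 + 788}{133493} = \left(-12694\right) \frac{1}{133493} = - \frac{12694}{133493}$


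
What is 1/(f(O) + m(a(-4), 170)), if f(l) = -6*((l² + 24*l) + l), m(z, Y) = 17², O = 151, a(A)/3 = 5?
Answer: -1/159167 ≈ -6.2827e-6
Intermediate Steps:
a(A) = 15 (a(A) = 3*5 = 15)
m(z, Y) = 289
f(l) = -150*l - 6*l² (f(l) = -6*(l² + 25*l) = -150*l - 6*l²)
1/(f(O) + m(a(-4), 170)) = 1/(-6*151*(25 + 151) + 289) = 1/(-6*151*176 + 289) = 1/(-159456 + 289) = 1/(-159167) = -1/159167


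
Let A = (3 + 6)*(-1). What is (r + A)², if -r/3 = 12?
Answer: 2025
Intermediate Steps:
r = -36 (r = -3*12 = -36)
A = -9 (A = 9*(-1) = -9)
(r + A)² = (-36 - 9)² = (-45)² = 2025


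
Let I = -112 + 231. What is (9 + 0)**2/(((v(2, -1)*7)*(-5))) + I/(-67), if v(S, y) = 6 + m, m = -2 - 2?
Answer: -13757/4690 ≈ -2.9333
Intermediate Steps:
m = -4
v(S, y) = 2 (v(S, y) = 6 - 4 = 2)
I = 119
(9 + 0)**2/(((v(2, -1)*7)*(-5))) + I/(-67) = (9 + 0)**2/(((2*7)*(-5))) + 119/(-67) = 9**2/((14*(-5))) + 119*(-1/67) = 81/(-70) - 119/67 = 81*(-1/70) - 119/67 = -81/70 - 119/67 = -13757/4690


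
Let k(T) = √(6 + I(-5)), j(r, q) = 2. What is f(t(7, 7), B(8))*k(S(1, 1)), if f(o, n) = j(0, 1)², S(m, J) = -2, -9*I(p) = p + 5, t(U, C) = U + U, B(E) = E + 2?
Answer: 4*√6 ≈ 9.7980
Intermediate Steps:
B(E) = 2 + E
t(U, C) = 2*U
I(p) = -5/9 - p/9 (I(p) = -(p + 5)/9 = -(5 + p)/9 = -5/9 - p/9)
f(o, n) = 4 (f(o, n) = 2² = 4)
k(T) = √6 (k(T) = √(6 + (-5/9 - ⅑*(-5))) = √(6 + (-5/9 + 5/9)) = √(6 + 0) = √6)
f(t(7, 7), B(8))*k(S(1, 1)) = 4*√6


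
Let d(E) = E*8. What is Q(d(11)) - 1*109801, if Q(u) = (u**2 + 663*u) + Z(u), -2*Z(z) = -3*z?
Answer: -43581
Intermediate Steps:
d(E) = 8*E
Z(z) = 3*z/2 (Z(z) = -(-3)*z/2 = 3*z/2)
Q(u) = u**2 + 1329*u/2 (Q(u) = (u**2 + 663*u) + 3*u/2 = u**2 + 1329*u/2)
Q(d(11)) - 1*109801 = (8*11)*(1329 + 2*(8*11))/2 - 1*109801 = (1/2)*88*(1329 + 2*88) - 109801 = (1/2)*88*(1329 + 176) - 109801 = (1/2)*88*1505 - 109801 = 66220 - 109801 = -43581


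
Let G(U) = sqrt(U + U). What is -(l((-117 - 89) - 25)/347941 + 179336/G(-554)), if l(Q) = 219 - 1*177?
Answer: -42/347941 + 89668*I*sqrt(277)/277 ≈ -0.00012071 + 5387.6*I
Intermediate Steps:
l(Q) = 42 (l(Q) = 219 - 177 = 42)
G(U) = sqrt(2)*sqrt(U) (G(U) = sqrt(2*U) = sqrt(2)*sqrt(U))
-(l((-117 - 89) - 25)/347941 + 179336/G(-554)) = -(42/347941 + 179336/((sqrt(2)*sqrt(-554)))) = -(42*(1/347941) + 179336/((sqrt(2)*(I*sqrt(554))))) = -(42/347941 + 179336/((2*I*sqrt(277)))) = -(42/347941 + 179336*(-I*sqrt(277)/554)) = -(42/347941 - 89668*I*sqrt(277)/277) = -42/347941 + 89668*I*sqrt(277)/277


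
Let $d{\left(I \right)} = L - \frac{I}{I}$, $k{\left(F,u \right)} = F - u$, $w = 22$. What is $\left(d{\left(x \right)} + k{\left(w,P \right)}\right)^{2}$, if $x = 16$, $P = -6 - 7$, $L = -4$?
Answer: $900$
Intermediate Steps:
$P = -13$
$d{\left(I \right)} = -5$ ($d{\left(I \right)} = -4 - \frac{I}{I} = -4 - 1 = -5$)
$\left(d{\left(x \right)} + k{\left(w,P \right)}\right)^{2} = \left(-5 + \left(22 - -13\right)\right)^{2} = \left(-5 + \left(22 + 13\right)\right)^{2} = \left(-5 + 35\right)^{2} = 30^{2} = 900$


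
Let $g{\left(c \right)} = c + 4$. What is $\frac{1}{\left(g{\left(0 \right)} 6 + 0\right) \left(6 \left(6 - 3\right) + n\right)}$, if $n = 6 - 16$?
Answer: $\frac{1}{192} \approx 0.0052083$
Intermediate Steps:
$n = -10$ ($n = 6 - 16 = -10$)
$g{\left(c \right)} = 4 + c$
$\frac{1}{\left(g{\left(0 \right)} 6 + 0\right) \left(6 \left(6 - 3\right) + n\right)} = \frac{1}{\left(\left(4 + 0\right) 6 + 0\right) \left(6 \left(6 - 3\right) - 10\right)} = \frac{1}{\left(4 \cdot 6 + 0\right) \left(6 \cdot 3 - 10\right)} = \frac{1}{\left(24 + 0\right) \left(18 - 10\right)} = \frac{1}{24 \cdot 8} = \frac{1}{24} \cdot \frac{1}{8} = \frac{1}{192}$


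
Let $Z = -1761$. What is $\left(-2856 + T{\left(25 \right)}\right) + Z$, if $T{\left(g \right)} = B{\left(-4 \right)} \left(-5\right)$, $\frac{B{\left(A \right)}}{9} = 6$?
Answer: $-4887$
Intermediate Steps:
$B{\left(A \right)} = 54$ ($B{\left(A \right)} = 9 \cdot 6 = 54$)
$T{\left(g \right)} = -270$ ($T{\left(g \right)} = 54 \left(-5\right) = -270$)
$\left(-2856 + T{\left(25 \right)}\right) + Z = \left(-2856 - 270\right) - 1761 = -3126 - 1761 = -4887$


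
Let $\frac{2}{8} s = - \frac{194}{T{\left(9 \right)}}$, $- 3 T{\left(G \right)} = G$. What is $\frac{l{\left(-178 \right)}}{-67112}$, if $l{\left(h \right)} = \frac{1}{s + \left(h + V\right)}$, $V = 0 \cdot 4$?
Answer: $- \frac{3}{16241104} \approx -1.8472 \cdot 10^{-7}$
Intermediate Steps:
$V = 0$
$T{\left(G \right)} = - \frac{G}{3}$
$s = \frac{776}{3}$ ($s = 4 \left(- \frac{194}{\left(- \frac{1}{3}\right) 9}\right) = 4 \left(- \frac{194}{-3}\right) = 4 \left(\left(-194\right) \left(- \frac{1}{3}\right)\right) = 4 \cdot \frac{194}{3} = \frac{776}{3} \approx 258.67$)
$l{\left(h \right)} = \frac{1}{\frac{776}{3} + h}$ ($l{\left(h \right)} = \frac{1}{\frac{776}{3} + \left(h + 0\right)} = \frac{1}{\frac{776}{3} + h}$)
$\frac{l{\left(-178 \right)}}{-67112} = \frac{3 \frac{1}{776 + 3 \left(-178\right)}}{-67112} = \frac{3}{776 - 534} \left(- \frac{1}{67112}\right) = \frac{3}{242} \left(- \frac{1}{67112}\right) = - \frac{3}{16241104}$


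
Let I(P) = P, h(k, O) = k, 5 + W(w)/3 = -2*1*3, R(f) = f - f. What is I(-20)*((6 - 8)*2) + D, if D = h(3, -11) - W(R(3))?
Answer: 116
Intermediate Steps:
R(f) = 0
W(w) = -33 (W(w) = -15 + 3*(-2*1*3) = -15 + 3*(-2*3) = -15 + 3*(-6) = -15 - 18 = -33)
D = 36 (D = 3 - 1*(-33) = 3 + 33 = 36)
I(-20)*((6 - 8)*2) + D = -20*(6 - 8)*2 + 36 = -(-40)*2 + 36 = -20*(-4) + 36 = 80 + 36 = 116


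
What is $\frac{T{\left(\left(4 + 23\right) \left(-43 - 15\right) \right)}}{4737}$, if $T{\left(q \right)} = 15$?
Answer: $\frac{5}{1579} \approx 0.0031666$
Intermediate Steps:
$\frac{T{\left(\left(4 + 23\right) \left(-43 - 15\right) \right)}}{4737} = \frac{15}{4737} = 15 \cdot \frac{1}{4737} = \frac{5}{1579}$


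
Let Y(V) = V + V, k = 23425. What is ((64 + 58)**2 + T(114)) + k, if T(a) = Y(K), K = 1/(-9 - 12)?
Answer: 804487/21 ≈ 38309.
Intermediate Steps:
K = -1/21 (K = 1/(-21) = -1/21 ≈ -0.047619)
Y(V) = 2*V
T(a) = -2/21 (T(a) = 2*(-1/21) = -2/21)
((64 + 58)**2 + T(114)) + k = ((64 + 58)**2 - 2/21) + 23425 = (122**2 - 2/21) + 23425 = (14884 - 2/21) + 23425 = 312562/21 + 23425 = 804487/21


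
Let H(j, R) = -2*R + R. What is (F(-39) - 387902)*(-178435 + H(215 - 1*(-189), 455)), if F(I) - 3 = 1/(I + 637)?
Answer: 20747984291445/299 ≈ 6.9391e+10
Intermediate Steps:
F(I) = 3 + 1/(637 + I) (F(I) = 3 + 1/(I + 637) = 3 + 1/(637 + I))
H(j, R) = -R
(F(-39) - 387902)*(-178435 + H(215 - 1*(-189), 455)) = ((1912 + 3*(-39))/(637 - 39) - 387902)*(-178435 - 1*455) = ((1912 - 117)/598 - 387902)*(-178435 - 455) = ((1/598)*1795 - 387902)*(-178890) = (1795/598 - 387902)*(-178890) = -231963601/598*(-178890) = 20747984291445/299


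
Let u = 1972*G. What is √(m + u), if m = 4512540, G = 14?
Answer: 2*√1135037 ≈ 2130.8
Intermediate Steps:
u = 27608 (u = 1972*14 = 27608)
√(m + u) = √(4512540 + 27608) = √4540148 = 2*√1135037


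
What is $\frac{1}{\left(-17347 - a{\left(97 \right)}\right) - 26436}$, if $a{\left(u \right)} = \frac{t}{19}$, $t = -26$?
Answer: $- \frac{19}{831851} \approx -2.2841 \cdot 10^{-5}$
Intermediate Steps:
$a{\left(u \right)} = - \frac{26}{19}$
$\frac{1}{\left(-17347 - a{\left(97 \right)}\right) - 26436} = \frac{1}{\left(-17347 - - \frac{26}{19}\right) - 26436} = \frac{1}{\left(-17347 + \frac{26}{19}\right) - 26436} = \frac{1}{- \frac{329567}{19} - 26436} = \frac{1}{- \frac{831851}{19}} = - \frac{19}{831851}$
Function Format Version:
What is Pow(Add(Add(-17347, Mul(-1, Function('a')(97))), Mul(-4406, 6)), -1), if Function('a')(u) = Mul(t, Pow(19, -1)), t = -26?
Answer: Rational(-19, 831851) ≈ -2.2841e-5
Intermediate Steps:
Function('a')(u) = Rational(-26, 19) (Function('a')(u) = Mul(-26, Pow(19, -1)) = Mul(-26, Rational(1, 19)) = Rational(-26, 19))
Pow(Add(Add(-17347, Mul(-1, Function('a')(97))), Mul(-4406, 6)), -1) = Pow(Add(Add(-17347, Mul(-1, Rational(-26, 19))), Mul(-4406, 6)), -1) = Pow(Add(Add(-17347, Rational(26, 19)), -26436), -1) = Pow(Add(Rational(-329567, 19), -26436), -1) = Pow(Rational(-831851, 19), -1) = Rational(-19, 831851)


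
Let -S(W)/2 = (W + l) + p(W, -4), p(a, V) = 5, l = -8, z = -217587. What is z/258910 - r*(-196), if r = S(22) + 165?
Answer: 6444570133/258910 ≈ 24891.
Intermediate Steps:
S(W) = 6 - 2*W (S(W) = -2*((W - 8) + 5) = -2*((-8 + W) + 5) = -2*(-3 + W) = 6 - 2*W)
r = 127 (r = (6 - 2*22) + 165 = (6 - 44) + 165 = -38 + 165 = 127)
z/258910 - r*(-196) = -217587/258910 - 127*(-196) = -217587*1/258910 - 1*(-24892) = -217587/258910 + 24892 = 6444570133/258910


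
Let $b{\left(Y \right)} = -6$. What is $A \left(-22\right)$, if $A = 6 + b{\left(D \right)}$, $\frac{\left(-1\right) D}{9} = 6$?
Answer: $0$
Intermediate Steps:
$D = -54$ ($D = \left(-9\right) 6 = -54$)
$A = 0$ ($A = 6 - 6 = 0$)
$A \left(-22\right) = 0 \left(-22\right) = 0$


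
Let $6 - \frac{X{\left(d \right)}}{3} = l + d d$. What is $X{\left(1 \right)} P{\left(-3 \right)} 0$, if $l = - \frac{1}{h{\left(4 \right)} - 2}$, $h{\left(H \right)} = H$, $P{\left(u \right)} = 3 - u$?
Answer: $0$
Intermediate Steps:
$l = - \frac{1}{2}$ ($l = - \frac{1}{4 - 2} = - \frac{1}{2} \approx -0.5$)
$X{\left(d \right)} = \frac{39}{2} - 3 d^{2}$ ($X{\left(d \right)} = 18 - 3 \left(- \frac{1}{2} + d d\right) = 18 - 3 \left(- \frac{1}{2} + d^{2}\right) = 18 - \left(- \frac{3}{2} + 3 d^{2}\right) = \frac{39}{2} - 3 d^{2}$)
$X{\left(1 \right)} P{\left(-3 \right)} 0 = \left(\frac{39}{2} - 3 \cdot 1^{2}\right) \left(3 - -3\right) 0 = \left(\frac{39}{2} - 3\right) \left(3 + 3\right) 0 = \left(\frac{39}{2} - 3\right) 6 \cdot 0 = \frac{33}{2} \cdot 6 \cdot 0 = 99 \cdot 0 = 0$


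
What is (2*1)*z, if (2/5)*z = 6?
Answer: 30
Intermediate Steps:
z = 15 (z = (5/2)*6 = 15)
(2*1)*z = (2*1)*15 = 2*15 = 30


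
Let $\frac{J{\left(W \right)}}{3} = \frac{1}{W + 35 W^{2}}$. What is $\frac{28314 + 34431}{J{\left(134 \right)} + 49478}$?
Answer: $\frac{7888226106}{6220314787} \approx 1.2681$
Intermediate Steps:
$J{\left(W \right)} = \frac{3}{W + 35 W^{2}}$
$\frac{28314 + 34431}{J{\left(134 \right)} + 49478} = \frac{28314 + 34431}{\frac{3}{134 \left(1 + 35 \cdot 134\right)} + 49478} = \frac{62745}{3 \cdot \frac{1}{134} \frac{1}{1 + 4690} + 49478} = \frac{62745}{3 \cdot \frac{1}{134} \cdot \frac{1}{4691} + 49478} = \frac{62745}{\frac{3}{628594} + 49478} = \frac{62745}{\frac{31101573935}{628594}} = 62745 \cdot \frac{628594}{31101573935} = \frac{7888226106}{6220314787}$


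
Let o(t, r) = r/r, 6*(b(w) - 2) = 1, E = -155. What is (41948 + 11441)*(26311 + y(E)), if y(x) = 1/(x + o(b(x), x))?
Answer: 30903787911/22 ≈ 1.4047e+9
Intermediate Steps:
b(w) = 13/6 (b(w) = 2 + (⅙)*1 = 2 + ⅙ = 13/6)
o(t, r) = 1
y(x) = 1/(1 + x) (y(x) = 1/(x + 1) = 1/(1 + x))
(41948 + 11441)*(26311 + y(E)) = (41948 + 11441)*(26311 + 1/(1 - 155)) = 53389*(26311 + 1/(-154)) = 53389*(26311 - 1/154) = 53389*(4051893/154) = 30903787911/22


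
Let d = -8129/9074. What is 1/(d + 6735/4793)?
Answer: 43491682/22151093 ≈ 1.9634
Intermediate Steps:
d = -8129/9074 (d = -8129*1/9074 = -8129/9074 ≈ -0.89586)
1/(d + 6735/4793) = 1/(-8129/9074 + 6735/4793) = 1/(22151093/43491682) = 43491682/22151093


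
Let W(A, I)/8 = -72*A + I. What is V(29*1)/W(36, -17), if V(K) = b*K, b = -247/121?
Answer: 7163/2525512 ≈ 0.0028363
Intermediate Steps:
W(A, I) = -576*A + 8*I (W(A, I) = 8*(-72*A + I) = 8*(I - 72*A) = -576*A + 8*I)
b = -247/121 (b = -247*1/121 = -247/121 ≈ -2.0413)
V(K) = -247*K/121
V(29*1)/W(36, -17) = (-7163/121)/(-576*36 + 8*(-17)) = (-247/121*29)/(-20736 - 136) = -7163/121/(-20872) = -7163/121*(-1/20872) = 7163/2525512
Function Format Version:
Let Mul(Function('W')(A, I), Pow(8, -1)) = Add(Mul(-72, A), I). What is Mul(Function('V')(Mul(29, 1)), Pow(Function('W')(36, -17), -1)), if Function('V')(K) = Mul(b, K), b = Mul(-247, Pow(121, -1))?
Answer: Rational(7163, 2525512) ≈ 0.0028363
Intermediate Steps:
Function('W')(A, I) = Add(Mul(-576, A), Mul(8, I)) (Function('W')(A, I) = Mul(8, Add(Mul(-72, A), I)) = Mul(8, Add(I, Mul(-72, A))) = Add(Mul(-576, A), Mul(8, I)))
b = Rational(-247, 121) (b = Mul(-247, Rational(1, 121)) = Rational(-247, 121) ≈ -2.0413)
Function('V')(K) = Mul(Rational(-247, 121), K)
Mul(Function('V')(Mul(29, 1)), Pow(Function('W')(36, -17), -1)) = Mul(Mul(Rational(-247, 121), Mul(29, 1)), Pow(Add(Mul(-576, 36), Mul(8, -17)), -1)) = Mul(Mul(Rational(-247, 121), 29), Pow(Add(-20736, -136), -1)) = Mul(Rational(-7163, 121), Pow(-20872, -1)) = Mul(Rational(-7163, 121), Rational(-1, 20872)) = Rational(7163, 2525512)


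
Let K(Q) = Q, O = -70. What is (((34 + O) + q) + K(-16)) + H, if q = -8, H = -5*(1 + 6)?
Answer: -95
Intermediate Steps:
H = -35 (H = -5*7 = -35)
(((34 + O) + q) + K(-16)) + H = (((34 - 70) - 8) - 16) - 35 = ((-36 - 8) - 16) - 35 = (-44 - 16) - 35 = -60 - 35 = -95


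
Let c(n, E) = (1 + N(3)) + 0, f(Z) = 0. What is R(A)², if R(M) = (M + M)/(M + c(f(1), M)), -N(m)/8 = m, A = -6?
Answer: 144/841 ≈ 0.17122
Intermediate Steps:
N(m) = -8*m
c(n, E) = -23 (c(n, E) = (1 - 8*3) + 0 = (1 - 24) + 0 = -23 + 0 = -23)
R(M) = 2*M/(-23 + M) (R(M) = (M + M)/(M - 23) = (2*M)/(-23 + M) = 2*M/(-23 + M))
R(A)² = (2*(-6)/(-23 - 6))² = (2*(-6)/(-29))² = (2*(-6)*(-1/29))² = (12/29)² = 144/841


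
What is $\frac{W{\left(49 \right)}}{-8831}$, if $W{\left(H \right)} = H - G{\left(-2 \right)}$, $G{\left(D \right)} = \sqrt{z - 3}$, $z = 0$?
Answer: $- \frac{49}{8831} + \frac{i \sqrt{3}}{8831} \approx -0.0055486 + 0.00019613 i$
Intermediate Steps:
$G{\left(D \right)} = i \sqrt{3}$ ($G{\left(D \right)} = \sqrt{0 - 3} = \sqrt{-3} = i \sqrt{3}$)
$W{\left(H \right)} = H - i \sqrt{3}$
$\frac{W{\left(49 \right)}}{-8831} = \frac{49 - i \sqrt{3}}{-8831} = \left(49 - i \sqrt{3}\right) \left(- \frac{1}{8831}\right) = - \frac{49}{8831} + \frac{i \sqrt{3}}{8831}$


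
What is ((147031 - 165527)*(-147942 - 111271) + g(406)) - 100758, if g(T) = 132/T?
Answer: 973243486736/203 ≈ 4.7943e+9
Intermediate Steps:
((147031 - 165527)*(-147942 - 111271) + g(406)) - 100758 = ((147031 - 165527)*(-147942 - 111271) + 132/406) - 100758 = (-18496*(-259213) + 132*(1/406)) - 100758 = (4794403648 + 66/203) - 100758 = 973263940610/203 - 100758 = 973243486736/203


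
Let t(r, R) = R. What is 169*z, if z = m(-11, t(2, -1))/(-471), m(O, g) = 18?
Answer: -1014/157 ≈ -6.4586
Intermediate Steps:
z = -6/157 (z = 18/(-471) = 18*(-1/471) = -6/157 ≈ -0.038217)
169*z = 169*(-6/157) = -1014/157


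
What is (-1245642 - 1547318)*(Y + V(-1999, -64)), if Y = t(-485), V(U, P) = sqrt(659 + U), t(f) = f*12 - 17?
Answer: 16302507520 - 5585920*I*sqrt(335) ≈ 1.6303e+10 - 1.0224e+8*I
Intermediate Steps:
t(f) = -17 + 12*f (t(f) = 12*f - 17 = -17 + 12*f)
Y = -5837 (Y = -17 + 12*(-485) = -17 - 5820 = -5837)
(-1245642 - 1547318)*(Y + V(-1999, -64)) = (-1245642 - 1547318)*(-5837 + sqrt(659 - 1999)) = -2792960*(-5837 + sqrt(-1340)) = -2792960*(-5837 + 2*I*sqrt(335)) = 16302507520 - 5585920*I*sqrt(335)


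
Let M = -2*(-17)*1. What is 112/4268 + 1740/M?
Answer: 928766/18139 ≈ 51.203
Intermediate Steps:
M = 34 (M = 34*1 = 34)
112/4268 + 1740/M = 112/4268 + 1740/34 = 112*(1/4268) + 1740*(1/34) = 28/1067 + 870/17 = 928766/18139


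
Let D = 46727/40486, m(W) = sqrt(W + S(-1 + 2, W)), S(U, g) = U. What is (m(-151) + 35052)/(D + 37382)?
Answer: 1419115272/1513494379 + 202430*I*sqrt(6)/1513494379 ≈ 0.93764 + 0.00032762*I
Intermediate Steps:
m(W) = sqrt(1 + W) (m(W) = sqrt(W + (-1 + 2)) = sqrt(W + 1) = sqrt(1 + W))
D = 46727/40486 (D = 46727*(1/40486) = 46727/40486 ≈ 1.1542)
(m(-151) + 35052)/(D + 37382) = (sqrt(1 - 151) + 35052)/(46727/40486 + 37382) = (sqrt(-150) + 35052)/(1513494379/40486) = (5*I*sqrt(6) + 35052)*(40486/1513494379) = (35052 + 5*I*sqrt(6))*(40486/1513494379) = 1419115272/1513494379 + 202430*I*sqrt(6)/1513494379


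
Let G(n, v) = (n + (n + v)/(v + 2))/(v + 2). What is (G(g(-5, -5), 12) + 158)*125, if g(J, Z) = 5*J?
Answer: 3825625/196 ≈ 19519.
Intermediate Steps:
G(n, v) = (n + (n + v)/(2 + v))/(2 + v)
(G(g(-5, -5), 12) + 158)*125 = ((12 + 3*(5*(-5)) + (5*(-5))*12)/(2 + 12)² + 158)*125 = ((12 + 3*(-25) - 25*12)/14² + 158)*125 = ((12 - 75 - 300)/196 + 158)*125 = ((1/196)*(-363) + 158)*125 = (-363/196 + 158)*125 = (30605/196)*125 = 3825625/196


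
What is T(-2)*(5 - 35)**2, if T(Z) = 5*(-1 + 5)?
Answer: 18000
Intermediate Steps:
T(Z) = 20 (T(Z) = 5*4 = 20)
T(-2)*(5 - 35)**2 = 20*(5 - 35)**2 = 20*(-30)**2 = 20*900 = 18000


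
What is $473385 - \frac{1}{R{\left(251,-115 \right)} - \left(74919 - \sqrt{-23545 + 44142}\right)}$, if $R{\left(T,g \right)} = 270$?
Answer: $\frac{2637915476019189}{5572452604} + \frac{\sqrt{20597}}{5572452604} \approx 4.7339 \cdot 10^{5}$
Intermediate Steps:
$473385 - \frac{1}{R{\left(251,-115 \right)} - \left(74919 - \sqrt{-23545 + 44142}\right)} = 473385 - \frac{1}{270 - \left(74919 - \sqrt{-23545 + 44142}\right)} = 473385 - \frac{1}{270 - \left(74919 - \sqrt{20597}\right)} = 473385 - \frac{1}{-74649 + \sqrt{20597}}$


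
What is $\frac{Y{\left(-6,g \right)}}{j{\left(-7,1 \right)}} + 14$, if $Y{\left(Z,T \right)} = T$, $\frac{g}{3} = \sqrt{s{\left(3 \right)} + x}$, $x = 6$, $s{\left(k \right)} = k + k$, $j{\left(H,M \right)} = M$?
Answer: $14 + 6 \sqrt{3} \approx 24.392$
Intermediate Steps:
$s{\left(k \right)} = 2 k$
$g = 6 \sqrt{3}$ ($g = 3 \sqrt{2 \cdot 3 + 6} = 3 \sqrt{6 + 6} = 3 \sqrt{12} = 3 \cdot 2 \sqrt{3} = 6 \sqrt{3} \approx 10.392$)
$\frac{Y{\left(-6,g \right)}}{j{\left(-7,1 \right)}} + 14 = \frac{6 \sqrt{3}}{1} + 14 = 6 \sqrt{3} \cdot 1 + 14 = 6 \sqrt{3} + 14 = 14 + 6 \sqrt{3}$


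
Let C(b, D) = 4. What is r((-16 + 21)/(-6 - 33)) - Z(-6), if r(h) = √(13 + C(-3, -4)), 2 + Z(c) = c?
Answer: 8 + √17 ≈ 12.123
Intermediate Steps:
Z(c) = -2 + c
r(h) = √17 (r(h) = √(13 + 4) = √17)
r((-16 + 21)/(-6 - 33)) - Z(-6) = √17 - (-2 - 6) = √17 - 1*(-8) = √17 + 8 = 8 + √17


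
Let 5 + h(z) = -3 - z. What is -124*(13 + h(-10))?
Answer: -1860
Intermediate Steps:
h(z) = -8 - z (h(z) = -5 + (-3 - z) = -8 - z)
-124*(13 + h(-10)) = -124*(13 + (-8 - 1*(-10))) = -124*(13 + (-8 + 10)) = -124*(13 + 2) = -124*15 = -1860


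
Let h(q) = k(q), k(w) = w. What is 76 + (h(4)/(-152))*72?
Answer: 1408/19 ≈ 74.105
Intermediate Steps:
h(q) = q
76 + (h(4)/(-152))*72 = 76 + (4/(-152))*72 = 76 + (4*(-1/152))*72 = 76 - 1/38*72 = 76 - 36/19 = 1408/19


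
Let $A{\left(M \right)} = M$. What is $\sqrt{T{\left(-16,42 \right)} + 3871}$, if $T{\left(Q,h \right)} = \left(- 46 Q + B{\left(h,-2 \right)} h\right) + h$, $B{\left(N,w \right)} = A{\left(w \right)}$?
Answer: $\sqrt{4565} \approx 67.565$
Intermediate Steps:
$B{\left(N,w \right)} = w$
$T{\left(Q,h \right)} = - h - 46 Q$ ($T{\left(Q,h \right)} = \left(- 46 Q - 2 h\right) + h = - h - 46 Q$)
$\sqrt{T{\left(-16,42 \right)} + 3871} = \sqrt{\left(\left(-1\right) 42 - -736\right) + 3871} = \sqrt{\left(-42 + 736\right) + 3871} = \sqrt{694 + 3871} = \sqrt{4565}$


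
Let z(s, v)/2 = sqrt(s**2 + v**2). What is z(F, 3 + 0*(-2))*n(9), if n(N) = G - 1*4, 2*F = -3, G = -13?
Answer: -51*sqrt(5) ≈ -114.04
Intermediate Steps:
F = -3/2 (F = (1/2)*(-3) = -3/2 ≈ -1.5000)
n(N) = -17 (n(N) = -13 - 1*4 = -13 - 4 = -17)
z(s, v) = 2*sqrt(s**2 + v**2)
z(F, 3 + 0*(-2))*n(9) = (2*sqrt((-3/2)**2 + (3 + 0*(-2))**2))*(-17) = (2*sqrt(9/4 + (3 + 0)**2))*(-17) = (2*sqrt(9/4 + 3**2))*(-17) = (2*sqrt(9/4 + 9))*(-17) = (2*sqrt(45/4))*(-17) = (2*(3*sqrt(5)/2))*(-17) = (3*sqrt(5))*(-17) = -51*sqrt(5)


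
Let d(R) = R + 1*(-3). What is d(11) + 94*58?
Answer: 5460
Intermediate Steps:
d(R) = -3 + R (d(R) = R - 3 = -3 + R)
d(11) + 94*58 = (-3 + 11) + 94*58 = 8 + 5452 = 5460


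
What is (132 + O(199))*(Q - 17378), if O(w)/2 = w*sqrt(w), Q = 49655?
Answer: 4260564 + 12846246*sqrt(199) ≈ 1.8548e+8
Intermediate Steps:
O(w) = 2*w**(3/2) (O(w) = 2*(w*sqrt(w)) = 2*w**(3/2))
(132 + O(199))*(Q - 17378) = (132 + 2*199**(3/2))*(49655 - 17378) = (132 + 2*(199*sqrt(199)))*32277 = (132 + 398*sqrt(199))*32277 = 4260564 + 12846246*sqrt(199)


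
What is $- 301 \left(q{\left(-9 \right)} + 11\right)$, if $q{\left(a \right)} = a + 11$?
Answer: $-3913$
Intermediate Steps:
$q{\left(a \right)} = 11 + a$
$- 301 \left(q{\left(-9 \right)} + 11\right) = - 301 \left(\left(11 - 9\right) + 11\right) = - 301 \left(2 + 11\right) = \left(-301\right) 13 = -3913$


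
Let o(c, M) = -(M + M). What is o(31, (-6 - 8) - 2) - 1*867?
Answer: -835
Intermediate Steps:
o(c, M) = -2*M
o(31, (-6 - 8) - 2) - 1*867 = -2*((-6 - 8) - 2) - 1*867 = -2*(-14 - 2) - 867 = -2*(-16) - 867 = 32 - 867 = -835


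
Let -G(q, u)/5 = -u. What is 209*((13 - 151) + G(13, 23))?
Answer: -4807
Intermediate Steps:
G(q, u) = 5*u (G(q, u) = -(-5)*u = 5*u)
209*((13 - 151) + G(13, 23)) = 209*((13 - 151) + 5*23) = 209*(-138 + 115) = 209*(-23) = -4807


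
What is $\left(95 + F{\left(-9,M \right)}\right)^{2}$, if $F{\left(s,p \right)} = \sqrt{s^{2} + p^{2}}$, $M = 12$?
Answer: $12100$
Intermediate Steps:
$F{\left(s,p \right)} = \sqrt{p^{2} + s^{2}}$
$\left(95 + F{\left(-9,M \right)}\right)^{2} = \left(95 + \sqrt{12^{2} + \left(-9\right)^{2}}\right)^{2} = \left(95 + \sqrt{144 + 81}\right)^{2} = \left(95 + \sqrt{225}\right)^{2} = \left(95 + 15\right)^{2} = 110^{2} = 12100$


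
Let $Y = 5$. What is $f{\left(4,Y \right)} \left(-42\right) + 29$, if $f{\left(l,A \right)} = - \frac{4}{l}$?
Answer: $71$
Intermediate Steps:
$f{\left(4,Y \right)} \left(-42\right) + 29 = - \frac{4}{4} \left(-42\right) + 29 = \left(-4\right) \frac{1}{4} \left(-42\right) + 29 = \left(-1\right) \left(-42\right) + 29 = 42 + 29 = 71$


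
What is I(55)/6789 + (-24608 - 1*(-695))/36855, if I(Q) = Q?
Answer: -5937716/9266985 ≈ -0.64074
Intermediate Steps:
I(55)/6789 + (-24608 - 1*(-695))/36855 = 55/6789 + (-24608 - 1*(-695))/36855 = 55*(1/6789) + (-24608 + 695)*(1/36855) = 55/6789 - 23913*1/36855 = 55/6789 - 2657/4095 = -5937716/9266985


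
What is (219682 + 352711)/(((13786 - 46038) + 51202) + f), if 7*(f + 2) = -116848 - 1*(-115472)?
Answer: 4006751/131260 ≈ 30.525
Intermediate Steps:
f = -1390/7 (f = -2 + (-116848 - 1*(-115472))/7 = -2 + (-116848 + 115472)/7 = -2 + (1/7)*(-1376) = -2 - 1376/7 = -1390/7 ≈ -198.57)
(219682 + 352711)/(((13786 - 46038) + 51202) + f) = (219682 + 352711)/(((13786 - 46038) + 51202) - 1390/7) = 572393/((-32252 + 51202) - 1390/7) = 572393/(18950 - 1390/7) = 572393/(131260/7) = 572393*(7/131260) = 4006751/131260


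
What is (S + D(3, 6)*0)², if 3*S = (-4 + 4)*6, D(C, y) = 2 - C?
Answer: 0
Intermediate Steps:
S = 0 (S = ((-4 + 4)*6)/3 = (0*6)/3 = (⅓)*0 = 0)
(S + D(3, 6)*0)² = (0 + (2 - 1*3)*0)² = (0 + (2 - 3)*0)² = (0 - 1*0)² = (0 + 0)² = 0² = 0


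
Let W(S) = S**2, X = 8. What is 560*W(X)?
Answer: 35840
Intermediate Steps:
560*W(X) = 560*8**2 = 560*64 = 35840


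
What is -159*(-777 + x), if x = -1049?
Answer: 290334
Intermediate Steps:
-159*(-777 + x) = -159*(-777 - 1049) = -159*(-1826) = 290334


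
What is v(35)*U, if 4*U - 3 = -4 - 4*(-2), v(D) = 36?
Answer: 63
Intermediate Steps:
U = 7/4 (U = ¾ + (-4 - 4*(-2))/4 = ¾ + (-4 + 8)/4 = ¾ + (¼)*4 = ¾ + 1 = 7/4 ≈ 1.7500)
v(35)*U = 36*(7/4) = 63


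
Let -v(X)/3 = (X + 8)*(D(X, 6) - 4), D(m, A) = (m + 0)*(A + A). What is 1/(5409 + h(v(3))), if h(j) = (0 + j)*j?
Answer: 1/1120545 ≈ 8.9242e-7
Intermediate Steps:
D(m, A) = 2*A*m (D(m, A) = m*(2*A) = 2*A*m)
v(X) = -3*(-4 + 12*X)*(8 + X) (v(X) = -3*(X + 8)*(2*6*X - 4) = -3*(8 + X)*(12*X - 4) = -3*(8 + X)*(-4 + 12*X) = -3*(-4 + 12*X)*(8 + X))
h(j) = j² (h(j) = j*j = j²)
1/(5409 + h(v(3))) = 1/(5409 + (96 - 276*3 - 36*3²)²) = 1/(5409 + (96 - 828 - 36*9)²) = 1/(5409 + (96 - 828 - 324)²) = 1/(5409 + (-1056)²) = 1/(5409 + 1115136) = 1/1120545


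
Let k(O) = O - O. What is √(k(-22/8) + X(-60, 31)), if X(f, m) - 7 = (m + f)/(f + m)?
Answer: 2*√2 ≈ 2.8284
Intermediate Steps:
X(f, m) = 8 (X(f, m) = 7 + (m + f)/(f + m) = 7 + (f + m)/(f + m) = 7 + 1 = 8)
k(O) = 0
√(k(-22/8) + X(-60, 31)) = √(0 + 8) = √8 = 2*√2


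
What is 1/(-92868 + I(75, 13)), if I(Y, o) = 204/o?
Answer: -13/1207080 ≈ -1.0770e-5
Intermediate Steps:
1/(-92868 + I(75, 13)) = 1/(-92868 + 204/13) = 1/(-1207080/13) = -13/1207080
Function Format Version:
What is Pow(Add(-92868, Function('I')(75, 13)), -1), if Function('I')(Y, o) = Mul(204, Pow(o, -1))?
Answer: Rational(-13, 1207080) ≈ -1.0770e-5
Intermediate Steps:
Pow(Add(-92868, Function('I')(75, 13)), -1) = Pow(Add(-92868, Mul(204, Pow(13, -1))), -1) = Pow(Add(-92868, Mul(204, Rational(1, 13))), -1) = Pow(Add(-92868, Rational(204, 13)), -1) = Pow(Rational(-1207080, 13), -1) = Rational(-13, 1207080)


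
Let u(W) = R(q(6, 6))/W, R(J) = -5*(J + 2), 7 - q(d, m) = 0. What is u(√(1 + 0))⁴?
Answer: 4100625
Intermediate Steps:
q(d, m) = 7 (q(d, m) = 7 - 1*0 = 7 + 0 = 7)
R(J) = -10 - 5*J (R(J) = -5*(2 + J) = -10 - 5*J)
u(W) = -45/W (u(W) = (-10 - 5*7)/W = (-10 - 35)/W = -45/W)
u(√(1 + 0))⁴ = (-45/√(1 + 0))⁴ = (-45/(√1))⁴ = (-45/1)⁴ = (-45*1)⁴ = (-45)⁴ = 4100625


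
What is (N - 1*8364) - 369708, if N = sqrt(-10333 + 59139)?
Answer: -378072 + sqrt(48806) ≈ -3.7785e+5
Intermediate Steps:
N = sqrt(48806) ≈ 220.92
(N - 1*8364) - 369708 = (sqrt(48806) - 1*8364) - 369708 = (sqrt(48806) - 8364) - 369708 = (-8364 + sqrt(48806)) - 369708 = -378072 + sqrt(48806)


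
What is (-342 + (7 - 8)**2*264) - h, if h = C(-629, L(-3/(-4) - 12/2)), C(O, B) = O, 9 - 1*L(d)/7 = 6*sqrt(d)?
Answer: 551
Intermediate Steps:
L(d) = 63 - 42*sqrt(d)
h = -629
(-342 + (7 - 8)**2*264) - h = (-342 + (7 - 8)**2*264) - 1*(-629) = (-342 + (-1)**2*264) + 629 = (-342 + 1*264) + 629 = (-342 + 264) + 629 = -78 + 629 = 551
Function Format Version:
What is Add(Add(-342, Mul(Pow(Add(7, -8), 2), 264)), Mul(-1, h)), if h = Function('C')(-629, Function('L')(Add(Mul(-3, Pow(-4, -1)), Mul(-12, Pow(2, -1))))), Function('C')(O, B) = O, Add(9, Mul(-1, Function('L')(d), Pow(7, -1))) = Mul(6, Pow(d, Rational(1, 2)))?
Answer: 551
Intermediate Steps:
Function('L')(d) = Add(63, Mul(-42, Pow(d, Rational(1, 2)))) (Function('L')(d) = Add(63, Mul(-7, Mul(6, Pow(d, Rational(1, 2))))) = Add(63, Mul(-42, Pow(d, Rational(1, 2)))))
h = -629
Add(Add(-342, Mul(Pow(Add(7, -8), 2), 264)), Mul(-1, h)) = Add(Add(-342, Mul(Pow(Add(7, -8), 2), 264)), Mul(-1, -629)) = Add(Add(-342, Mul(Pow(-1, 2), 264)), 629) = Add(Add(-342, Mul(1, 264)), 629) = Add(Add(-342, 264), 629) = Add(-78, 629) = 551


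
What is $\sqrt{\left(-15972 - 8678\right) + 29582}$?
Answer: $6 \sqrt{137} \approx 70.228$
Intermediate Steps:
$\sqrt{\left(-15972 - 8678\right) + 29582} = \sqrt{-24650 + 29582} = \sqrt{4932} = 6 \sqrt{137}$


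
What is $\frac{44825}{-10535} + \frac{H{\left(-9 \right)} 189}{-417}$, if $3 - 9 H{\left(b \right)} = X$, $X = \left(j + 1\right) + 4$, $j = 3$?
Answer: $- \frac{1172390}{292873} \approx -4.0031$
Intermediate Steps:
$X = 8$ ($X = \left(3 + 1\right) + 4 = 4 + 4 = 8$)
$H{\left(b \right)} = - \frac{5}{9}$ ($H{\left(b \right)} = \frac{1}{3} - \frac{8}{9} = - \frac{5}{9}$)
$\frac{44825}{-10535} + \frac{H{\left(-9 \right)} 189}{-417} = \frac{44825}{-10535} + \frac{\left(- \frac{5}{9}\right) 189}{-417} = 44825 \left(- \frac{1}{10535}\right) - - \frac{35}{139} = - \frac{8965}{2107} + \frac{35}{139} = - \frac{1172390}{292873}$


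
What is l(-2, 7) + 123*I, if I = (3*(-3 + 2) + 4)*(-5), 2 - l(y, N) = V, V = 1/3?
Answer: -1840/3 ≈ -613.33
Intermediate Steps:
V = 1/3 ≈ 0.33333
l(y, N) = 5/3 (l(y, N) = 2 - 1*1/3 = 2 - 1/3 = 5/3)
I = -5 (I = (3*(-1) + 4)*(-5) = (-3 + 4)*(-5) = 1*(-5) = -5)
l(-2, 7) + 123*I = 5/3 + 123*(-5) = 5/3 - 615 = -1840/3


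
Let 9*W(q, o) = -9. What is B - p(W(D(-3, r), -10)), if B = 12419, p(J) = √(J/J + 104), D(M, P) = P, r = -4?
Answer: 12419 - √105 ≈ 12409.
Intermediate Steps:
W(q, o) = -1 (W(q, o) = (⅑)*(-9) = -1)
p(J) = √105 (p(J) = √(1 + 104) = √105)
B - p(W(D(-3, r), -10)) = 12419 - √105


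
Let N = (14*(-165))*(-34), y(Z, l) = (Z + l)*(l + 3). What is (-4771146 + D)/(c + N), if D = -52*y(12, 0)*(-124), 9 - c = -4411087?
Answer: -2269509/2244818 ≈ -1.0110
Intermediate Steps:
c = 4411096 (c = 9 - 1*(-4411087) = 9 + 4411087 = 4411096)
y(Z, l) = (3 + l)*(Z + l) (y(Z, l) = (Z + l)*(3 + l) = (3 + l)*(Z + l))
D = 232128 (D = -52*(0**2 + 3*12 + 3*0 + 12*0)*(-124) = -52*(0 + 36 + 0 + 0)*(-124) = -52*36*(-124) = -1872*(-124) = 232128)
N = 78540 (N = -2310*(-34) = 78540)
(-4771146 + D)/(c + N) = (-4771146 + 232128)/(4411096 + 78540) = -4539018/4489636 = -4539018*1/4489636 = -2269509/2244818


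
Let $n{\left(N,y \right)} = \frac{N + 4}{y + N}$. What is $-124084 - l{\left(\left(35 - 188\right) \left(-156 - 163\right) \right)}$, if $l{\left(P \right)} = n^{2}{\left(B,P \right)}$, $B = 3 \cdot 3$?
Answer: $- \frac{295692402300073}{2383001856} \approx -1.2408 \cdot 10^{5}$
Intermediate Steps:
$B = 9$
$n{\left(N,y \right)} = \frac{4 + N}{N + y}$
$l{\left(P \right)} = \frac{169}{\left(9 + P\right)^{2}}$ ($l{\left(P \right)} = \left(\frac{4 + 9}{9 + P}\right)^{2} = \left(\frac{1}{9 + P} 13\right)^{2} = \left(\frac{13}{9 + P}\right)^{2} = \frac{169}{\left(9 + P\right)^{2}}$)
$-124084 - l{\left(\left(35 - 188\right) \left(-156 - 163\right) \right)} = -124084 - \frac{169}{\left(9 + \left(35 - 188\right) \left(-156 - 163\right)\right)^{2}} = -124084 - \frac{169}{\left(9 - -48807\right)^{2}} = -124084 - \frac{169}{\left(9 + 48807\right)^{2}} = -124084 - \frac{169}{2383001856} = - \frac{295692402300073}{2383001856}$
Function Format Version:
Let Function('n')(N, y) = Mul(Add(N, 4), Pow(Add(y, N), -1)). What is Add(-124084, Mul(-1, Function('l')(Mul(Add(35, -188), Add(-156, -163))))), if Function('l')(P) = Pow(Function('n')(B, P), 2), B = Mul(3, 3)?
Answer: Rational(-295692402300073, 2383001856) ≈ -1.2408e+5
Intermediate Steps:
B = 9
Function('n')(N, y) = Mul(Pow(Add(N, y), -1), Add(4, N)) (Function('n')(N, y) = Mul(Add(4, N), Pow(Add(N, y), -1)) = Mul(Pow(Add(N, y), -1), Add(4, N)))
Function('l')(P) = Mul(169, Pow(Add(9, P), -2)) (Function('l')(P) = Pow(Mul(Pow(Add(9, P), -1), Add(4, 9)), 2) = Pow(Mul(Pow(Add(9, P), -1), 13), 2) = Pow(Mul(13, Pow(Add(9, P), -1)), 2) = Mul(169, Pow(Add(9, P), -2)))
Add(-124084, Mul(-1, Function('l')(Mul(Add(35, -188), Add(-156, -163))))) = Add(-124084, Mul(-1, Mul(169, Pow(Add(9, Mul(Add(35, -188), Add(-156, -163))), -2)))) = Add(-124084, Mul(-1, Mul(169, Pow(Add(9, Mul(-153, -319)), -2)))) = Add(-124084, Mul(-1, Mul(169, Pow(Add(9, 48807), -2)))) = Add(-124084, Mul(-1, Mul(169, Pow(48816, -2)))) = Add(-124084, Mul(-1, Mul(169, Rational(1, 2383001856)))) = Add(-124084, Mul(-1, Rational(169, 2383001856))) = Add(-124084, Rational(-169, 2383001856)) = Rational(-295692402300073, 2383001856)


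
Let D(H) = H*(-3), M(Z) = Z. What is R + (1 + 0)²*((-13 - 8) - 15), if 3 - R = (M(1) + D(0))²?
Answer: -34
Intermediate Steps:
D(H) = -3*H
R = 2 (R = 3 - (1 - 3*0)² = 3 - (1 + 0)² = 3 - 1*1² = 3 - 1*1 = 3 - 1 = 2)
R + (1 + 0)²*((-13 - 8) - 15) = 2 + (1 + 0)²*((-13 - 8) - 15) = 2 + 1²*(-21 - 15) = 2 + 1*(-36) = 2 - 36 = -34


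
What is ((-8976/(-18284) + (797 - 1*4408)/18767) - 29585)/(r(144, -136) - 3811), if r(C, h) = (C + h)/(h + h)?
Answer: 12326907694236/1587922318325 ≈ 7.7629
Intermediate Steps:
r(C, h) = (C + h)/(2*h) (r(C, h) = (C + h)/((2*h)) = (C + h)*(1/(2*h)) = (C + h)/(2*h))
((-8976/(-18284) + (797 - 1*4408)/18767) - 29585)/(r(144, -136) - 3811) = ((-8976/(-18284) + (797 - 1*4408)/18767) - 29585)/((½)*(144 - 136)/(-136) - 3811) = ((-8976*(-1/18284) + (797 - 4408)*(1/18767)) - 29585)/((½)*(-1/136)*8 - 3811) = ((2244/4571 - 3611*1/18767) - 29585)/(-1/34 - 3811) = ((2244/4571 - 3611/18767) - 29585)/(-129575/34) = (3658181/12254851 - 29585)*(-34/129575) = -362556108654/12254851*(-34/129575) = 12326907694236/1587922318325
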